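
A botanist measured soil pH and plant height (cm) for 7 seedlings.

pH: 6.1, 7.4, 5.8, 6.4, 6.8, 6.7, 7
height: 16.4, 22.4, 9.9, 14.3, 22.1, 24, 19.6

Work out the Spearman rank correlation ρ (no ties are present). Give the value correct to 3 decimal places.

0.714

Rank pH: 2, 7, 1, 3, 5, 4, 6
Rank height: 3, 6, 1, 2, 5, 7, 4
d = rank(pH) − rank(height): -1, 1, 0, 1, 0, -3, 2; Σd² = 16
ρ = 1 − 6Σd² / [n(n²−1)] = 1 − 6×16 / (7×48) = 1 − 96/336 ≈ 0.714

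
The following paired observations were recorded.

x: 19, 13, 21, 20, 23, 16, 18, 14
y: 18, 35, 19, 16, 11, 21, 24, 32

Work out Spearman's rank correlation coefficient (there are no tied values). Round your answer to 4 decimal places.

-0.9048

Rank x: 5, 1, 7, 6, 8, 3, 4, 2
Rank y: 3, 8, 4, 2, 1, 5, 6, 7
d = rank(x) − rank(y): 2, -7, 3, 4, 7, -2, -2, -5; Σd² = 160
ρ = 1 − 6Σd² / [n(n²−1)] = 1 − 6×160 / (8×63) = 1 − 960/504 ≈ -0.9048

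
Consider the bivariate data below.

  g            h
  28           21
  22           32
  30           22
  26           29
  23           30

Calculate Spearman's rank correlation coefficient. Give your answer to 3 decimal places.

Rank g: 4, 1, 5, 3, 2
Rank h: 1, 5, 2, 3, 4
d = rank(g) − rank(h): 3, -4, 3, 0, -2; Σd² = 38
ρ = 1 − 6Σd² / [n(n²−1)] = 1 − 6×38 / (5×24) = 1 − 228/120 ≈ -0.900

-0.900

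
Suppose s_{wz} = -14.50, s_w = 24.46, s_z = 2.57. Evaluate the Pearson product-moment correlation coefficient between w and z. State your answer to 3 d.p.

r = Cov(w,z) / (s_w · s_z) = -14.50 / (24.46 × 2.57)
  = -14.50 / 62.8622 ≈ -0.231

-0.231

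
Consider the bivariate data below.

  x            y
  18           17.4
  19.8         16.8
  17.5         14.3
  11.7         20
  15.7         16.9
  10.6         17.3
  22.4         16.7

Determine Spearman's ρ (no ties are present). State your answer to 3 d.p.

Rank x: 5, 6, 4, 2, 3, 1, 7
Rank y: 6, 3, 1, 7, 4, 5, 2
d = rank(x) − rank(y): -1, 3, 3, -5, -1, -4, 5; Σd² = 86
ρ = 1 − 6Σd² / [n(n²−1)] = 1 − 6×86 / (7×48) = 1 − 516/336 ≈ -0.536

-0.536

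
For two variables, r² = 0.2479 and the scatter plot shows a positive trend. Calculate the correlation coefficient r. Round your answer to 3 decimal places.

|r| = √0.2479 = 0.498
The association is positive, so r = 0.498.

0.498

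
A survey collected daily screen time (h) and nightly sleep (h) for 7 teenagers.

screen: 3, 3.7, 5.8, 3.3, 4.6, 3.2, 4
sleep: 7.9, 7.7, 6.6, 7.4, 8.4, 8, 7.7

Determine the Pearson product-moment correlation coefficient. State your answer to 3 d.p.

n = 7, Σx = 27.6, Σy = 53.7, Σx² = 114.62, Σy² = 413.87, Σxy = 209.93
nΣxy − ΣxΣy = 1469.51 − 1482.12 = -12.61
nΣx² − (Σx)² = 802.34 − 761.76 = 40.58; nΣy² − (Σy)² = 2897.09 − 2883.69 = 13.4
r = -12.61 / √(40.58 × 13.4) = -12.61 / 23.3189 ≈ -0.541

-0.541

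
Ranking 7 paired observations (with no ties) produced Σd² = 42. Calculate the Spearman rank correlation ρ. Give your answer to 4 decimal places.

0.2500

ρ = 1 − 6Σd² / [n(n²−1)] = 1 − 6×42 / (7×48)
  = 1 − 252/336 = 1 − 0.75000 ≈ 0.2500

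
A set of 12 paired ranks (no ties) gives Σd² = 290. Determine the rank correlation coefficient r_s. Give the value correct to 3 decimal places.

ρ = 1 − 6Σd² / [n(n²−1)] = 1 − 6×290 / (12×143)
  = 1 − 1740/1716 = 1 − 1.0140 ≈ -0.014

-0.014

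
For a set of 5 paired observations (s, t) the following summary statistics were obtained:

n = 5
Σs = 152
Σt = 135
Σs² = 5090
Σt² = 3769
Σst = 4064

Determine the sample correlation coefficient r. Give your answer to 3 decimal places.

r = (nΣst − ΣsΣt) / √[(nΣs² − (Σs)²)(nΣt² − (Σt)²)]
Numerator: 5×4064 − 152×135 = -200
Denominator: √[(25450 − 23104)(18845 − 18225)] = √[2346 × 620] = 1206.0348
r = -200 / 1206.0348 ≈ -0.166

-0.166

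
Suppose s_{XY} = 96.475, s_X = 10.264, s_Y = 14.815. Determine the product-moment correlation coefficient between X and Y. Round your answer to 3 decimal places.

r = Cov(X,Y) / (s_X · s_Y) = 96.475 / (10.264 × 14.815)
  = 96.475 / 152.0612 ≈ 0.634

0.634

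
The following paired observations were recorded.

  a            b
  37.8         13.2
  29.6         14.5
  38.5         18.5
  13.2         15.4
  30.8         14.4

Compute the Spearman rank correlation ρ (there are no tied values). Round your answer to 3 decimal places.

Rank a: 4, 2, 5, 1, 3
Rank b: 1, 3, 5, 4, 2
d = rank(a) − rank(b): 3, -1, 0, -3, 1; Σd² = 20
ρ = 1 − 6Σd² / [n(n²−1)] = 1 − 6×20 / (5×24) = 1 − 120/120 ≈ 0.000

0.000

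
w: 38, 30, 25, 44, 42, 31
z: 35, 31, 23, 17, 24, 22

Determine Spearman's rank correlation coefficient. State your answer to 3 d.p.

-0.257

Rank w: 4, 2, 1, 6, 5, 3
Rank z: 6, 5, 3, 1, 4, 2
d = rank(w) − rank(z): -2, -3, -2, 5, 1, 1; Σd² = 44
ρ = 1 − 6Σd² / [n(n²−1)] = 1 − 6×44 / (6×35) = 1 − 264/210 ≈ -0.257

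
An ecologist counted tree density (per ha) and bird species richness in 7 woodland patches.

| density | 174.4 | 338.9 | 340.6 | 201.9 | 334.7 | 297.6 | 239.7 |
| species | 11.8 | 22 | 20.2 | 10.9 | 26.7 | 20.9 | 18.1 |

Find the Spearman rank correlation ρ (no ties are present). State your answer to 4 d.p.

0.7143

Rank density: 1, 6, 7, 2, 5, 4, 3
Rank species: 2, 6, 4, 1, 7, 5, 3
d = rank(density) − rank(species): -1, 0, 3, 1, -2, -1, 0; Σd² = 16
ρ = 1 − 6Σd² / [n(n²−1)] = 1 − 6×16 / (7×48) = 1 − 96/336 ≈ 0.7143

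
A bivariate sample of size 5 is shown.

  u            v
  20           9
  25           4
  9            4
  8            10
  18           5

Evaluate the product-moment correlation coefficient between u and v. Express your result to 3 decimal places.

n = 5, Σu = 80, Σv = 32, Σu² = 1494, Σv² = 238, Σuv = 486
nΣuv − ΣuΣv = 2430 − 2560 = -130
nΣu² − (Σu)² = 7470 − 6400 = 1070; nΣv² − (Σv)² = 1190 − 1024 = 166
r = -130 / √(1070 × 166) = -130 / 421.4499 ≈ -0.308

-0.308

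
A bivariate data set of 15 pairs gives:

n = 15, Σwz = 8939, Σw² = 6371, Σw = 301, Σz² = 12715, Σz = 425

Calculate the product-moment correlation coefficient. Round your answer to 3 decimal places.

r = (nΣwz − ΣwΣz) / √[(nΣw² − (Σw)²)(nΣz² − (Σz)²)]
Numerator: 15×8939 − 301×425 = 6160
Denominator: √[(95565 − 90601)(190725 − 180625)] = √[4964 × 10100] = 7080.7062
r = 6160 / 7080.7062 ≈ 0.870

0.870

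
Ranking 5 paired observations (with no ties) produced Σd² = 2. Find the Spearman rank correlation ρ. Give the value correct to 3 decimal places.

0.900

ρ = 1 − 6Σd² / [n(n²−1)] = 1 − 6×2 / (5×24)
  = 1 − 12/120 = 1 − 0.1000 ≈ 0.900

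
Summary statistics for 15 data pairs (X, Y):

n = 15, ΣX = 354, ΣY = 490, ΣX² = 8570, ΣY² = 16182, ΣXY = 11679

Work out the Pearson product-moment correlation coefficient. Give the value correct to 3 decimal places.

r = (nΣXY − ΣXΣY) / √[(nΣX² − (ΣX)²)(nΣY² − (ΣY)²)]
Numerator: 15×11679 − 354×490 = 1725
Denominator: √[(128550 − 125316)(242730 − 240100)] = √[3234 × 2630] = 2916.4053
r = 1725 / 2916.4053 ≈ 0.591

0.591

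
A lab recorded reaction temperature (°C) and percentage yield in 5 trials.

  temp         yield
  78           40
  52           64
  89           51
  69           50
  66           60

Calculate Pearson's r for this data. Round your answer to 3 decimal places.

n = 5, Σx = 354, Σy = 265, Σx² = 25826, Σy² = 14397, Σxy = 18397
nΣxy − ΣxΣy = 91985 − 93810 = -1825
nΣx² − (Σx)² = 129130 − 125316 = 3814; nΣy² − (Σy)² = 71985 − 70225 = 1760
r = -1825 / √(3814 × 1760) = -1825 / 2590.8763 ≈ -0.704

-0.704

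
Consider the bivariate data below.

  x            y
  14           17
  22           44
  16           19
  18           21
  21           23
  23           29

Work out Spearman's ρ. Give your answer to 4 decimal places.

0.9429

Rank x: 1, 5, 2, 3, 4, 6
Rank y: 1, 6, 2, 3, 4, 5
d = rank(x) − rank(y): 0, -1, 0, 0, 0, 1; Σd² = 2
ρ = 1 − 6Σd² / [n(n²−1)] = 1 − 6×2 / (6×35) = 1 − 12/210 ≈ 0.9429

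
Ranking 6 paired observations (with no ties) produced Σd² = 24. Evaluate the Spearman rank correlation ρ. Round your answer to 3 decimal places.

0.314

ρ = 1 − 6Σd² / [n(n²−1)] = 1 − 6×24 / (6×35)
  = 1 − 144/210 = 1 − 0.6857 ≈ 0.314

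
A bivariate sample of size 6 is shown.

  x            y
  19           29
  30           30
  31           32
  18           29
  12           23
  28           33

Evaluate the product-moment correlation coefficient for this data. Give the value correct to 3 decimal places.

n = 6, Σx = 138, Σy = 176, Σx² = 3474, Σy² = 5224, Σxy = 4165
nΣxy − ΣxΣy = 24990 − 24288 = 702
nΣx² − (Σx)² = 20844 − 19044 = 1800; nΣy² − (Σy)² = 31344 − 30976 = 368
r = 702 / √(1800 × 368) = 702 / 813.8796 ≈ 0.863

0.863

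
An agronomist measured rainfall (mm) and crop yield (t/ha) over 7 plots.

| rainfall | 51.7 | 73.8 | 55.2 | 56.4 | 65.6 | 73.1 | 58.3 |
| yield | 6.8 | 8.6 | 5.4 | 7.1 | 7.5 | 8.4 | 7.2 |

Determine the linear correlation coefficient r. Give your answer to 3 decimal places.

n = 7, Σx = 434.1, Σy = 51, Σx² = 27393.19, Σy² = 378.42, Σxy = 3210.56
nΣxy − ΣxΣy = 22473.92 − 22139.1 = 334.82
nΣx² − (Σx)² = 191752.33 − 188442.81 = 3309.52; nΣy² − (Σy)² = 2648.94 − 2601 = 47.94
r = 334.82 / √(3309.52 × 47.94) = 334.82 / 398.3195 ≈ 0.841

0.841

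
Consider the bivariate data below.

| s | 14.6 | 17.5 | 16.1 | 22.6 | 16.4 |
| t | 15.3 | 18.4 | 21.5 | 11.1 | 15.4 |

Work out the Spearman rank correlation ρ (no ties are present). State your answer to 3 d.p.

-0.300

Rank s: 1, 4, 2, 5, 3
Rank t: 2, 4, 5, 1, 3
d = rank(s) − rank(t): -1, 0, -3, 4, 0; Σd² = 26
ρ = 1 − 6Σd² / [n(n²−1)] = 1 − 6×26 / (5×24) = 1 − 156/120 ≈ -0.300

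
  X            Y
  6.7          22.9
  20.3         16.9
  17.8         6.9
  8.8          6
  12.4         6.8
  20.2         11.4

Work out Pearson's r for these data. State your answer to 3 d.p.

-0.158

n = 6, ΣX = 86.2, ΣY = 70.9, ΣX² = 1413.06, ΣY² = 1069.83, ΣXY = 986.72
nΣXY − ΣXΣY = 5920.32 − 6111.58 = -191.26
nΣX² − (ΣX)² = 8478.36 − 7430.44 = 1047.92; nΣY² − (ΣY)² = 6418.98 − 5026.81 = 1392.17
r = -191.26 / √(1047.92 × 1392.17) = -191.26 / 1207.8422 ≈ -0.158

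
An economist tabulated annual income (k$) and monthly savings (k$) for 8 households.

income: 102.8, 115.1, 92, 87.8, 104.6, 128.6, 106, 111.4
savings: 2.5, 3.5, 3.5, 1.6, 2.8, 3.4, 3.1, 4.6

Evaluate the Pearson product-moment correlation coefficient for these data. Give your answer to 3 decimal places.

0.539

n = 8, Σx = 848.3, Σy = 25, Σx² = 91113.77, Σy² = 83.48, Σxy = 2693.49
nΣxy − ΣxΣy = 21547.92 − 21207.5 = 340.42
nΣx² − (Σx)² = 728910.16 − 719612.89 = 9297.27; nΣy² − (Σy)² = 667.84 − 625 = 42.84
r = 340.42 / √(9297.27 × 42.84) = 340.42 / 631.1062 ≈ 0.539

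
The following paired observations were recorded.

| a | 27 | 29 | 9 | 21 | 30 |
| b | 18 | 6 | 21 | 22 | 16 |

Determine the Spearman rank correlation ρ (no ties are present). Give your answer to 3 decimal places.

Rank a: 3, 4, 1, 2, 5
Rank b: 3, 1, 4, 5, 2
d = rank(a) − rank(b): 0, 3, -3, -3, 3; Σd² = 36
ρ = 1 − 6Σd² / [n(n²−1)] = 1 − 6×36 / (5×24) = 1 − 216/120 ≈ -0.800

-0.800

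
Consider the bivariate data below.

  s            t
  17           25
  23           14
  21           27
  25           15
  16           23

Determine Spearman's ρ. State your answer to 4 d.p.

-0.5000

Rank s: 2, 4, 3, 5, 1
Rank t: 4, 1, 5, 2, 3
d = rank(s) − rank(t): -2, 3, -2, 3, -2; Σd² = 30
ρ = 1 − 6Σd² / [n(n²−1)] = 1 − 6×30 / (5×24) = 1 − 180/120 ≈ -0.5000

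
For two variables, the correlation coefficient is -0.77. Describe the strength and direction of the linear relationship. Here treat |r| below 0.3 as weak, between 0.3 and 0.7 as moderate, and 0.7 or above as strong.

strong negative

r = -0.77 < 0 so the relationship is negative.
|r| = 0.77, which falls in the strong range.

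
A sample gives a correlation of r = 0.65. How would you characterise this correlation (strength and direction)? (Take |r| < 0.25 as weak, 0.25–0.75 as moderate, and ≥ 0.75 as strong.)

r = 0.65 > 0 so the relationship is positive.
|r| = 0.65, which falls in the moderate range.

moderate positive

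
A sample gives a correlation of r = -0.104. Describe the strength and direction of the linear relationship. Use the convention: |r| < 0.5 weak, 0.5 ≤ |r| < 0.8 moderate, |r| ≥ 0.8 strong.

weak negative

r = -0.104 < 0 so the relationship is negative.
|r| = 0.104, which falls in the weak range.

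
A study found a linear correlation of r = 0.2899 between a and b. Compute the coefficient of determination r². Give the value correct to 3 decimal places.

0.084

r² = (0.2899)² = 0.084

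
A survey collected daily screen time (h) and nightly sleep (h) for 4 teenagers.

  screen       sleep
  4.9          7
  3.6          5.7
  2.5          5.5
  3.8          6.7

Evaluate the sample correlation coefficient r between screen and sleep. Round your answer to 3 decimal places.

0.875

n = 4, Σx = 14.8, Σy = 24.9, Σx² = 57.66, Σy² = 156.63, Σxy = 94.03
nΣxy − ΣxΣy = 376.12 − 368.52 = 7.6
nΣx² − (Σx)² = 230.64 − 219.04 = 11.6; nΣy² − (Σy)² = 626.52 − 620.01 = 6.51
r = 7.6 / √(11.6 × 6.51) = 7.6 / 8.6900 ≈ 0.875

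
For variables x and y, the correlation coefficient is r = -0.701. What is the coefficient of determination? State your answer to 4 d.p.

r² = (-0.701)² = 0.4914

0.4914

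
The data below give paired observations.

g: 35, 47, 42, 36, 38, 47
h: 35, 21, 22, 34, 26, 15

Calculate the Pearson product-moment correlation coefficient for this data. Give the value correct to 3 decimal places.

n = 6, Σg = 245, Σh = 153, Σg² = 10147, Σh² = 4207, Σgh = 6053
nΣgh − ΣgΣh = 36318 − 37485 = -1167
nΣg² − (Σg)² = 60882 − 60025 = 857; nΣh² − (Σh)² = 25242 − 23409 = 1833
r = -1167 / √(857 × 1833) = -1167 / 1253.3479 ≈ -0.931

-0.931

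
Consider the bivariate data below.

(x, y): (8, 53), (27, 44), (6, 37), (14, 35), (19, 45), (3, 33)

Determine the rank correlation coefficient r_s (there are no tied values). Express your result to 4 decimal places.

0.4857

Rank x: 3, 6, 2, 4, 5, 1
Rank y: 6, 4, 3, 2, 5, 1
d = rank(x) − rank(y): -3, 2, -1, 2, 0, 0; Σd² = 18
ρ = 1 − 6Σd² / [n(n²−1)] = 1 − 6×18 / (6×35) = 1 − 108/210 ≈ 0.4857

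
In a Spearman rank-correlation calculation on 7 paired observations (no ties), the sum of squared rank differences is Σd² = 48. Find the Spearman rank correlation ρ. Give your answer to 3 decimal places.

0.143

ρ = 1 − 6Σd² / [n(n²−1)] = 1 − 6×48 / (7×48)
  = 1 − 288/336 = 1 − 0.8571 ≈ 0.143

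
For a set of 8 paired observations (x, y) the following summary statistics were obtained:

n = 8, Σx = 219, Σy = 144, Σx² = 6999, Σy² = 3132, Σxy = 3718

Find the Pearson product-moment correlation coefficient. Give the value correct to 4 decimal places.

-0.3042

r = (nΣxy − ΣxΣy) / √[(nΣx² − (Σx)²)(nΣy² − (Σy)²)]
Numerator: 8×3718 − 219×144 = -1792
Denominator: √[(55992 − 47961)(25056 − 20736)] = √[8031 × 4320] = 5890.1545
r = -1792 / 5890.1545 ≈ -0.3042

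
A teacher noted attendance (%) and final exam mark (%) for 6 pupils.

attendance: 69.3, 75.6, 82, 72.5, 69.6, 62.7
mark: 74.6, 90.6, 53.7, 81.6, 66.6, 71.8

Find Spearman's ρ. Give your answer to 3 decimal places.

-0.029

Rank attendance: 2, 5, 6, 4, 3, 1
Rank mark: 4, 6, 1, 5, 2, 3
d = rank(attendance) − rank(mark): -2, -1, 5, -1, 1, -2; Σd² = 36
ρ = 1 − 6Σd² / [n(n²−1)] = 1 − 6×36 / (6×35) = 1 − 216/210 ≈ -0.029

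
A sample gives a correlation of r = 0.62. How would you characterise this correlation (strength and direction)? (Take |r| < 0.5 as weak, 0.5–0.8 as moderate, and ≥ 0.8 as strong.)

moderate positive

r = 0.62 > 0 so the relationship is positive.
|r| = 0.62, which falls in the moderate range.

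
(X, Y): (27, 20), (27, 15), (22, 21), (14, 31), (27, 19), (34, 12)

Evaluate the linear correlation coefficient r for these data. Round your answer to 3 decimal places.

n = 6, ΣX = 151, ΣY = 118, ΣX² = 4023, ΣY² = 2532, ΣXY = 2762
nΣXY − ΣXΣY = 16572 − 17818 = -1246
nΣX² − (ΣX)² = 24138 − 22801 = 1337; nΣY² − (ΣY)² = 15192 − 13924 = 1268
r = -1246 / √(1337 × 1268) = -1246 / 1302.0430 ≈ -0.957

-0.957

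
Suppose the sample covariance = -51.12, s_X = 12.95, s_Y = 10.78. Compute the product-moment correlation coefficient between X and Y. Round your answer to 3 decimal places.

-0.366

r = Cov(X,Y) / (s_X · s_Y) = -51.12 / (12.95 × 10.78)
  = -51.12 / 139.6010 ≈ -0.366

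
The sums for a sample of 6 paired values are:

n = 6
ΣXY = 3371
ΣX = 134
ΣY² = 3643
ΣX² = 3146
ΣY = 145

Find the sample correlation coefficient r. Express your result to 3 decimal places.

r = (nΣXY − ΣXΣY) / √[(nΣX² − (ΣX)²)(nΣY² − (ΣY)²)]
Numerator: 6×3371 − 134×145 = 796
Denominator: √[(18876 − 17956)(21858 − 21025)] = √[920 × 833] = 875.4199
r = 796 / 875.4199 ≈ 0.909

0.909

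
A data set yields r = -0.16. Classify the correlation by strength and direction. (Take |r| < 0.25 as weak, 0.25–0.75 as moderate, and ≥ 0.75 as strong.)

r = -0.16 < 0 so the relationship is negative.
|r| = 0.16, which falls in the weak range.

weak negative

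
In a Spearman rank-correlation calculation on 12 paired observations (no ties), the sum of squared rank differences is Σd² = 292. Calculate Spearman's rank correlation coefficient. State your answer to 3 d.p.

ρ = 1 − 6Σd² / [n(n²−1)] = 1 − 6×292 / (12×143)
  = 1 − 1752/1716 = 1 − 1.0210 ≈ -0.021

-0.021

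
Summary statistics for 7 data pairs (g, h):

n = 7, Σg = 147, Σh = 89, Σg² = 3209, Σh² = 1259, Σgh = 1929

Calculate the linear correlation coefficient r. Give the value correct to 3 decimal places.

0.481

r = (nΣgh − ΣgΣh) / √[(nΣg² − (Σg)²)(nΣh² − (Σh)²)]
Numerator: 7×1929 − 147×89 = 420
Denominator: √[(22463 − 21609)(8813 − 7921)] = √[854 × 892] = 872.7932
r = 420 / 872.7932 ≈ 0.481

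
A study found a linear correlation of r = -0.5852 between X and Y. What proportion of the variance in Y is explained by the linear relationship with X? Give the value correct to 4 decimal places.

0.3425

r² = (-0.5852)² = 0.3425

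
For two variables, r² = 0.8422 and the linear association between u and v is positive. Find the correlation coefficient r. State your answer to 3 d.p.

|r| = √0.8422 = 0.918
The association is positive, so r = 0.918.

0.918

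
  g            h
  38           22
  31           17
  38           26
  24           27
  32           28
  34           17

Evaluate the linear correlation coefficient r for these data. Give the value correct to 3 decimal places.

-0.194

n = 6, Σg = 197, Σh = 137, Σg² = 6605, Σh² = 3251, Σgh = 4473
nΣgh − ΣgΣh = 26838 − 26989 = -151
nΣg² − (Σg)² = 39630 − 38809 = 821; nΣh² − (Σh)² = 19506 − 18769 = 737
r = -151 / √(821 × 737) = -151 / 777.8670 ≈ -0.194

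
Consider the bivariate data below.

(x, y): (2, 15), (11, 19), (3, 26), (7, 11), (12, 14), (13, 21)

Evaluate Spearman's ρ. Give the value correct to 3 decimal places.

0.029

Rank x: 1, 4, 2, 3, 5, 6
Rank y: 3, 4, 6, 1, 2, 5
d = rank(x) − rank(y): -2, 0, -4, 2, 3, 1; Σd² = 34
ρ = 1 − 6Σd² / [n(n²−1)] = 1 − 6×34 / (6×35) = 1 − 204/210 ≈ 0.029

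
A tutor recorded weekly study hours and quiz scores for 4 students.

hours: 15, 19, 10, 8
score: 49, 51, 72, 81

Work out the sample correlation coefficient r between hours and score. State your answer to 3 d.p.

-0.924

n = 4, Σx = 52, Σy = 253, Σx² = 750, Σy² = 16747, Σxy = 3072
nΣxy − ΣxΣy = 12288 − 13156 = -868
nΣx² − (Σx)² = 3000 − 2704 = 296; nΣy² − (Σy)² = 66988 − 64009 = 2979
r = -868 / √(296 × 2979) = -868 / 939.0335 ≈ -0.924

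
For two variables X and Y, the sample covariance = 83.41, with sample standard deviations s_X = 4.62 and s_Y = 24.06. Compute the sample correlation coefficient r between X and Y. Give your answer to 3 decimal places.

0.750

r = Cov(X,Y) / (s_X · s_Y) = 83.41 / (4.62 × 24.06)
  = 83.41 / 111.1572 ≈ 0.750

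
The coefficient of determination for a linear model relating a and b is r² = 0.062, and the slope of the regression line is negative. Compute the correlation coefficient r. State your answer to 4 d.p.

-0.2490

|r| = √0.062 = 0.2490
The association is negative, so r = −0.2490.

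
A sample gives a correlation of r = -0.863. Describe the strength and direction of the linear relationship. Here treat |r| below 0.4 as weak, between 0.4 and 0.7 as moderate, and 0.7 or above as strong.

r = -0.863 < 0 so the relationship is negative.
|r| = 0.863, which falls in the strong range.

strong negative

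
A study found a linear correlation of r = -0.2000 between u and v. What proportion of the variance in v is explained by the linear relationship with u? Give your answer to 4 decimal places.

0.0400

r² = (-0.2000)² = 0.0400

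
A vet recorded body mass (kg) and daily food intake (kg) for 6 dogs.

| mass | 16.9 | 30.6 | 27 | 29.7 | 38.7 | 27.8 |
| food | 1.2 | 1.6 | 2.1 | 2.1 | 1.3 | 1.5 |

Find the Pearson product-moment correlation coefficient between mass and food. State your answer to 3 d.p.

0.111

n = 6, Σx = 170.7, Σy = 9.8, Σx² = 5103.59, Σy² = 16.76, Σxy = 280.32
nΣxy − ΣxΣy = 1681.92 − 1672.86 = 9.06
nΣx² − (Σx)² = 30621.54 − 29138.49 = 1483.05; nΣy² − (Σy)² = 100.56 − 96.04 = 4.52
r = 9.06 / √(1483.05 × 4.52) = 9.06 / 81.8742 ≈ 0.111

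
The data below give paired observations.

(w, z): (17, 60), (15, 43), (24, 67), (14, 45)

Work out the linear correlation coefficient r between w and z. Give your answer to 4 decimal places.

0.8920

n = 4, Σw = 70, Σz = 215, Σw² = 1286, Σz² = 11963, Σwz = 3903
nΣwz − ΣwΣz = 15612 − 15050 = 562
nΣw² − (Σw)² = 5144 − 4900 = 244; nΣz² − (Σz)² = 47852 − 46225 = 1627
r = 562 / √(244 × 1627) = 562 / 630.0698 ≈ 0.8920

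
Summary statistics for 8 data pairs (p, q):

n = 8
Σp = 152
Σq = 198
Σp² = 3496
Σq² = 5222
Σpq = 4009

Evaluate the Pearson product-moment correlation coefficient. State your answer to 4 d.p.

r = (nΣpq − ΣpΣq) / √[(nΣp² − (Σp)²)(nΣq² − (Σq)²)]
Numerator: 8×4009 − 152×198 = 1976
Denominator: √[(27968 − 23104)(41776 − 39204)] = √[4864 × 2572] = 3536.9772
r = 1976 / 3536.9772 ≈ 0.5587

0.5587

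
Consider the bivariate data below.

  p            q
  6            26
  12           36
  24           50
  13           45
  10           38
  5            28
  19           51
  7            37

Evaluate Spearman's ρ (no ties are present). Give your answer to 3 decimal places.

Rank p: 2, 5, 8, 6, 4, 1, 7, 3
Rank q: 1, 3, 7, 6, 5, 2, 8, 4
d = rank(p) − rank(q): 1, 2, 1, 0, -1, -1, -1, -1; Σd² = 10
ρ = 1 − 6Σd² / [n(n²−1)] = 1 − 6×10 / (8×63) = 1 − 60/504 ≈ 0.881

0.881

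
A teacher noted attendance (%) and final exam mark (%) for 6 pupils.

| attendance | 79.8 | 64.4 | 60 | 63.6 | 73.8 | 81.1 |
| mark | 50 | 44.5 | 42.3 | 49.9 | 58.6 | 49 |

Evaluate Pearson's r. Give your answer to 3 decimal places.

0.522

n = 6, Σx = 422.7, Σy = 294.3, Σx² = 30184.01, Σy² = 14594.51, Σxy = 20866.02
nΣxy − ΣxΣy = 125196.12 − 124400.61 = 795.51
nΣx² − (Σx)² = 181104.06 − 178675.29 = 2428.77; nΣy² − (Σy)² = 87567.06 − 86612.49 = 954.57
r = 795.51 / √(2428.77 × 954.57) = 795.51 / 1522.6395 ≈ 0.522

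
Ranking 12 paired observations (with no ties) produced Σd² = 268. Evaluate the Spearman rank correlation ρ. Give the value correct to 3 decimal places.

ρ = 1 − 6Σd² / [n(n²−1)] = 1 − 6×268 / (12×143)
  = 1 − 1608/1716 = 1 − 0.9371 ≈ 0.063

0.063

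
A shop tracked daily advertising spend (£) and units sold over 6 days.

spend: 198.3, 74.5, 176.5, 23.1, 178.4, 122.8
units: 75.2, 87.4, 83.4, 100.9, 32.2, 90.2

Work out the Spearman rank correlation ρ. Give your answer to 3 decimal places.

Rank spend: 6, 2, 4, 1, 5, 3
Rank units: 2, 4, 3, 6, 1, 5
d = rank(spend) − rank(units): 4, -2, 1, -5, 4, -2; Σd² = 66
ρ = 1 − 6Σd² / [n(n²−1)] = 1 − 6×66 / (6×35) = 1 − 396/210 ≈ -0.886

-0.886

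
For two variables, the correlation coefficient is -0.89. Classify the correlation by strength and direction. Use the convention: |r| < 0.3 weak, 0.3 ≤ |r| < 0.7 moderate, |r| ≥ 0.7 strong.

strong negative

r = -0.89 < 0 so the relationship is negative.
|r| = 0.89, which falls in the strong range.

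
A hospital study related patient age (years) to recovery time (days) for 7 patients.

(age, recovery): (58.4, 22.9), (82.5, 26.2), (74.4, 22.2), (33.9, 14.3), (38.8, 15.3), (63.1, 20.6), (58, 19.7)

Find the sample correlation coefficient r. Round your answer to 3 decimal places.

0.946

n = 7, Σx = 409.1, Σy = 141.2, Σx² = 25752.43, Σy² = 2954.72, Σxy = 8671.41
nΣxy − ΣxΣy = 60699.87 − 57764.92 = 2934.95
nΣx² − (Σx)² = 180267.01 − 167362.81 = 12904.2; nΣy² − (Σy)² = 20683.04 − 19937.44 = 745.6
r = 2934.95 / √(12904.2 × 745.6) = 2934.95 / 3101.8336 ≈ 0.946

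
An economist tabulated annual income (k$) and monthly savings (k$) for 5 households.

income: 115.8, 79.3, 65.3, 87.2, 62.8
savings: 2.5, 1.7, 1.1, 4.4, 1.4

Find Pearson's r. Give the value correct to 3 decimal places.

0.500

n = 5, Σx = 410.4, Σy = 11.1, Σx² = 35509.9, Σy² = 31.67, Σxy = 967.74
nΣxy − ΣxΣy = 4838.7 − 4555.44 = 283.26
nΣx² − (Σx)² = 177549.5 − 168428.16 = 9121.34; nΣy² − (Σy)² = 158.35 − 123.21 = 35.14
r = 283.26 / √(9121.34 × 35.14) = 283.26 / 566.1483 ≈ 0.500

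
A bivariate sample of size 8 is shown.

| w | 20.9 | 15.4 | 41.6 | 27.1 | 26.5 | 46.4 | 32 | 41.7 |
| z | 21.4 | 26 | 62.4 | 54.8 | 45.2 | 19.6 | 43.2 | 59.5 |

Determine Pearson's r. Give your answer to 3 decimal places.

0.343

n = 8, Σw = 251.6, Σz = 332.1, Σw² = 8757.04, Σz² = 15864.45, Σwz = 10899.37
nΣwz − ΣwΣz = 87194.96 − 83556.36 = 3638.6
nΣw² − (Σw)² = 70056.32 − 63302.56 = 6753.76; nΣz² − (Σz)² = 126915.6 − 110290.41 = 16625.19
r = 3638.6 / √(6753.76 × 16625.19) = 3638.6 / 10596.3457 ≈ 0.343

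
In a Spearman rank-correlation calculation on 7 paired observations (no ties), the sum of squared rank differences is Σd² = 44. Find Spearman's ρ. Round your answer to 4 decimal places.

0.2143

ρ = 1 − 6Σd² / [n(n²−1)] = 1 − 6×44 / (7×48)
  = 1 − 264/336 = 1 − 0.78571 ≈ 0.2143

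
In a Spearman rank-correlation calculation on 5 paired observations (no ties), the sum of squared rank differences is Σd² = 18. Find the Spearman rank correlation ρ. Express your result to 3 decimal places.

0.100

ρ = 1 − 6Σd² / [n(n²−1)] = 1 − 6×18 / (5×24)
  = 1 − 108/120 = 1 − 0.9000 ≈ 0.100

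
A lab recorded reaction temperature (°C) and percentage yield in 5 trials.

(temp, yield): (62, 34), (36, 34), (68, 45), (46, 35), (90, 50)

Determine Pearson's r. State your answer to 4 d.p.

n = 5, Σx = 302, Σy = 198, Σx² = 19980, Σy² = 8062, Σxy = 12502
nΣxy − ΣxΣy = 62510 − 59796 = 2714
nΣx² − (Σx)² = 99900 − 91204 = 8696; nΣy² − (Σy)² = 40310 − 39204 = 1106
r = 2714 / √(8696 × 1106) = 2714 / 3101.2539 ≈ 0.8751

0.8751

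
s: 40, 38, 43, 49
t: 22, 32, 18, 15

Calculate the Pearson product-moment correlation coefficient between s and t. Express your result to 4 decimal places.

-0.8676

n = 4, Σs = 170, Σt = 87, Σs² = 7294, Σt² = 2057, Σst = 3605
nΣst − ΣsΣt = 14420 − 14790 = -370
nΣs² − (Σs)² = 29176 − 28900 = 276; nΣt² − (Σt)² = 8228 − 7569 = 659
r = -370 / √(276 × 659) = -370 / 426.4786 ≈ -0.8676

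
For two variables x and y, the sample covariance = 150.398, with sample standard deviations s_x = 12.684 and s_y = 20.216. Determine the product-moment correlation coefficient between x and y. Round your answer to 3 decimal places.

r = Cov(x,y) / (s_x · s_y) = 150.398 / (12.684 × 20.216)
  = 150.398 / 256.4197 ≈ 0.587

0.587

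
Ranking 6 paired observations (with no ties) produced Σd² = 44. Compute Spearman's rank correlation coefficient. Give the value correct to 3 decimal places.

ρ = 1 − 6Σd² / [n(n²−1)] = 1 − 6×44 / (6×35)
  = 1 − 264/210 = 1 − 1.2571 ≈ -0.257

-0.257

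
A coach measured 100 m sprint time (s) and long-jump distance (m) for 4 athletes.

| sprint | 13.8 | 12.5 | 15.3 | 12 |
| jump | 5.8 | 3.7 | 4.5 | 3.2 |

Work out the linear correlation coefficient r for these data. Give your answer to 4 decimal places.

n = 4, Σx = 53.6, Σy = 17.2, Σx² = 724.78, Σy² = 77.82, Σxy = 233.54
nΣxy − ΣxΣy = 934.16 − 921.92 = 12.24
nΣx² − (Σx)² = 2899.12 − 2872.96 = 26.16; nΣy² − (Σy)² = 311.28 − 295.84 = 15.44
r = 12.24 / √(26.16 × 15.44) = 12.24 / 20.0975 ≈ 0.6090

0.6090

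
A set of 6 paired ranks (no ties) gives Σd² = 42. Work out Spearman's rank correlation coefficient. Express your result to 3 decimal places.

-0.200

ρ = 1 − 6Σd² / [n(n²−1)] = 1 − 6×42 / (6×35)
  = 1 − 252/210 = 1 − 1.2000 ≈ -0.200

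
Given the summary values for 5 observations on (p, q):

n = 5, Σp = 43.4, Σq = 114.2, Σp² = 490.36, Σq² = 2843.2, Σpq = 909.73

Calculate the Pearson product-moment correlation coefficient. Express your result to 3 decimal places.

r = (nΣpq − ΣpΣq) / √[(nΣp² − (Σp)²)(nΣq² − (Σq)²)]
Numerator: 5×909.73 − 43.4×114.2 = -407.63
Denominator: √[(2451.8 − 1883.56)(14216 − 13041.64)] = √[568.24 × 1174.36] = 816.8955
r = -407.63 / 816.8955 ≈ -0.499

-0.499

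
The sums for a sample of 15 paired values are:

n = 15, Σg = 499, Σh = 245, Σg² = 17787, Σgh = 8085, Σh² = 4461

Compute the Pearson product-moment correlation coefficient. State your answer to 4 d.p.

-0.0885

r = (nΣgh − ΣgΣh) / √[(nΣg² − (Σg)²)(nΣh² − (Σh)²)]
Numerator: 15×8085 − 499×245 = -980
Denominator: √[(266805 − 249001)(66915 − 60025)] = √[17804 × 6890] = 11075.6291
r = -980 / 11075.6291 ≈ -0.0885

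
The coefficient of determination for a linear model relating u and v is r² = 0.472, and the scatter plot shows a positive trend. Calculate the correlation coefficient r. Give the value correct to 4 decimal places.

0.6870

|r| = √0.472 = 0.6870
The association is positive, so r = 0.6870.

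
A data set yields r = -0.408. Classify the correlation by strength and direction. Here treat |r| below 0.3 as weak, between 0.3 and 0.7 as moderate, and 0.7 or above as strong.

r = -0.408 < 0 so the relationship is negative.
|r| = 0.408, which falls in the moderate range.

moderate negative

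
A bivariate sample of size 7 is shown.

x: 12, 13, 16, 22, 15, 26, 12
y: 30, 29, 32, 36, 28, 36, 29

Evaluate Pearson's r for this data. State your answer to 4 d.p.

n = 7, Σx = 116, Σy = 220, Σx² = 2098, Σy² = 6982, Σxy = 3745
nΣxy − ΣxΣy = 26215 − 25520 = 695
nΣx² − (Σx)² = 14686 − 13456 = 1230; nΣy² − (Σy)² = 48874 − 48400 = 474
r = 695 / √(1230 × 474) = 695 / 763.5575 ≈ 0.9102

0.9102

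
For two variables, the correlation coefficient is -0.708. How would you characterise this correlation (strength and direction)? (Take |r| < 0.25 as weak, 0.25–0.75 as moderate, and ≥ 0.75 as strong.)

r = -0.708 < 0 so the relationship is negative.
|r| = 0.708, which falls in the moderate range.

moderate negative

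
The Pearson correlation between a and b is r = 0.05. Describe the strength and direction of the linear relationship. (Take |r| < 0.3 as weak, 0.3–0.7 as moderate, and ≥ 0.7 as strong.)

weak positive

r = 0.05 > 0 so the relationship is positive.
|r| = 0.05, which falls in the weak range.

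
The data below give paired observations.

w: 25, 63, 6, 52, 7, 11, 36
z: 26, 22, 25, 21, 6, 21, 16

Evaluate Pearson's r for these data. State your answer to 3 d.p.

0.230

n = 7, Σw = 200, Σz = 137, Σw² = 8800, Σz² = 2959, Σwz = 4127
nΣwz − ΣwΣz = 28889 − 27400 = 1489
nΣw² − (Σw)² = 61600 − 40000 = 21600; nΣz² − (Σz)² = 20713 − 18769 = 1944
r = 1489 / √(21600 × 1944) = 1489 / 6480.0000 ≈ 0.230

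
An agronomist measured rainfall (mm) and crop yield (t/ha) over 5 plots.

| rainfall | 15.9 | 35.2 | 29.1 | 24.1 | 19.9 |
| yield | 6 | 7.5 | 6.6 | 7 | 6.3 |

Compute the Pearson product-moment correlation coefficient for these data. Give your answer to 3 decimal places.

n = 5, Σx = 124.2, Σy = 33.4, Σx² = 3315.48, Σy² = 224.5, Σxy = 845.53
nΣxy − ΣxΣy = 4227.65 − 4148.28 = 79.37
nΣx² − (Σx)² = 16577.4 − 15425.64 = 1151.76; nΣy² − (Σy)² = 1122.5 − 1115.56 = 6.94
r = 79.37 / √(1151.76 × 6.94) = 79.37 / 89.4048 ≈ 0.888

0.888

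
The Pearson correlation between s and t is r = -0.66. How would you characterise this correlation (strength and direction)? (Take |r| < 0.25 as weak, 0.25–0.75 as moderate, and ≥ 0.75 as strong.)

r = -0.66 < 0 so the relationship is negative.
|r| = 0.66, which falls in the moderate range.

moderate negative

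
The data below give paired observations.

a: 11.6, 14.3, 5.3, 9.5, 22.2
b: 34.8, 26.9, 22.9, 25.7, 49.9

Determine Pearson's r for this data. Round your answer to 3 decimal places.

n = 5, Σa = 62.9, Σb = 160.2, Σa² = 950.23, Σb² = 5609.56, Σab = 2261.65
nΣab − ΣaΣb = 11308.25 − 10076.58 = 1231.67
nΣa² − (Σa)² = 4751.15 − 3956.41 = 794.74; nΣb² − (Σb)² = 28047.8 − 25664.04 = 2383.76
r = 1231.67 / √(794.74 × 2383.76) = 1231.67 / 1376.3973 ≈ 0.895

0.895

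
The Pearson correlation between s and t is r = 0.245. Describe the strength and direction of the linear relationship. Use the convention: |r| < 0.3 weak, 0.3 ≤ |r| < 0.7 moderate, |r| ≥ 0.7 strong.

weak positive

r = 0.245 > 0 so the relationship is positive.
|r| = 0.245, which falls in the weak range.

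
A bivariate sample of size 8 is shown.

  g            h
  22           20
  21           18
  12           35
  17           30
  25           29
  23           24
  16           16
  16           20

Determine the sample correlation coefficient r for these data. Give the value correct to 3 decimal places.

-0.227

n = 8, Σg = 152, Σh = 192, Σg² = 3024, Σh² = 4922, Σgh = 3601
nΣgh − ΣgΣh = 28808 − 29184 = -376
nΣg² − (Σg)² = 24192 − 23104 = 1088; nΣh² − (Σh)² = 39376 − 36864 = 2512
r = -376 / √(1088 × 2512) = -376 / 1653.1957 ≈ -0.227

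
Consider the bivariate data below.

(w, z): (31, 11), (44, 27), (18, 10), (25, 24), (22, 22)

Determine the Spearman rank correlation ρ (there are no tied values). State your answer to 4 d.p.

Rank w: 4, 5, 1, 3, 2
Rank z: 2, 5, 1, 4, 3
d = rank(w) − rank(z): 2, 0, 0, -1, -1; Σd² = 6
ρ = 1 − 6Σd² / [n(n²−1)] = 1 − 6×6 / (5×24) = 1 − 36/120 ≈ 0.7000

0.7000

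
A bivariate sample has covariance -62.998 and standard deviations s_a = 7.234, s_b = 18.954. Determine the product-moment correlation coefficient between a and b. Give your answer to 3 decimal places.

r = Cov(a,b) / (s_a · s_b) = -62.998 / (7.234 × 18.954)
  = -62.998 / 137.1132 ≈ -0.459

-0.459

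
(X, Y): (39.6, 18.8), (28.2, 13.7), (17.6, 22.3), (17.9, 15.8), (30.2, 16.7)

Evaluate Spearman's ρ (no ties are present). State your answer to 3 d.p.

-0.100

Rank X: 5, 3, 1, 2, 4
Rank Y: 4, 1, 5, 2, 3
d = rank(X) − rank(Y): 1, 2, -4, 0, 1; Σd² = 22
ρ = 1 − 6Σd² / [n(n²−1)] = 1 − 6×22 / (5×24) = 1 − 132/120 ≈ -0.100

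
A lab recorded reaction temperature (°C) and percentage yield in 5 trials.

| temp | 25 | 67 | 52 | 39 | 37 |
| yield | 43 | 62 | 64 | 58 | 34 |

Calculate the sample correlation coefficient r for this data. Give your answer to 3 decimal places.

0.707

n = 5, Σx = 220, Σy = 261, Σx² = 10708, Σy² = 14309, Σxy = 12077
nΣxy − ΣxΣy = 60385 − 57420 = 2965
nΣx² − (Σx)² = 53540 − 48400 = 5140; nΣy² − (Σy)² = 71545 − 68121 = 3424
r = 2965 / √(5140 × 3424) = 2965 / 4195.1591 ≈ 0.707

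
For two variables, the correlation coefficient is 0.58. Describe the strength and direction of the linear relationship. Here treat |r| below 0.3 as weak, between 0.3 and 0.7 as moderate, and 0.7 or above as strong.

r = 0.58 > 0 so the relationship is positive.
|r| = 0.58, which falls in the moderate range.

moderate positive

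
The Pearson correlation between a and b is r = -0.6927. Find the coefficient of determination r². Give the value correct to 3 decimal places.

0.480

r² = (-0.6927)² = 0.480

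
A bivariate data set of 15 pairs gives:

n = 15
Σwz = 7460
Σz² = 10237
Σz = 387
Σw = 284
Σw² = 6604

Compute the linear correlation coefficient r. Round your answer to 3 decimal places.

r = (nΣwz − ΣwΣz) / √[(nΣw² − (Σw)²)(nΣz² − (Σz)²)]
Numerator: 15×7460 − 284×387 = 1992
Denominator: √[(99060 − 80656)(153555 − 149769)] = √[18404 × 3786] = 8347.3076
r = 1992 / 8347.3076 ≈ 0.239

0.239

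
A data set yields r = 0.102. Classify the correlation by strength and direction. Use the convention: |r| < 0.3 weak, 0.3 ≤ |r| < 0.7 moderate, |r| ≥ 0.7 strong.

weak positive

r = 0.102 > 0 so the relationship is positive.
|r| = 0.102, which falls in the weak range.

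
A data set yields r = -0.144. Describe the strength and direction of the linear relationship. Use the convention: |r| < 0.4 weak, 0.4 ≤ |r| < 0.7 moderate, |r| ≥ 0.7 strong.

r = -0.144 < 0 so the relationship is negative.
|r| = 0.144, which falls in the weak range.

weak negative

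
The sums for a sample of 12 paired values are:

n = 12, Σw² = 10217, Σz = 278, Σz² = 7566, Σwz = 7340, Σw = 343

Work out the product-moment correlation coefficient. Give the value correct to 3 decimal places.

r = (nΣwz − ΣwΣz) / √[(nΣw² − (Σw)²)(nΣz² − (Σz)²)]
Numerator: 12×7340 − 343×278 = -7274
Denominator: √[(122604 − 117649)(90792 − 77284)] = √[4955 × 13508] = 8181.2065
r = -7274 / 8181.2065 ≈ -0.889

-0.889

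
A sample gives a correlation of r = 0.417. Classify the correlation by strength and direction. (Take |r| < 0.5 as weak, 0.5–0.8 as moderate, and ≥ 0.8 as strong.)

r = 0.417 > 0 so the relationship is positive.
|r| = 0.417, which falls in the weak range.

weak positive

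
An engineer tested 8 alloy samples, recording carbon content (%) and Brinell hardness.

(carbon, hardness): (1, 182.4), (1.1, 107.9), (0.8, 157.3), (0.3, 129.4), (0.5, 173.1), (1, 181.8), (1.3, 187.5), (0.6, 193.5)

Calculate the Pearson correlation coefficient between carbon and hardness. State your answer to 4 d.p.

n = 8, Σx = 6.6, Σy = 1312.9, Σx² = 6.24, Σy² = 222013.17, Σxy = 1093.95
nΣxy − ΣxΣy = 8751.6 − 8665.14 = 86.46
nΣx² − (Σx)² = 49.92 − 43.56 = 6.36; nΣy² − (Σy)² = 1776105.36 − 1723706.41 = 52398.95
r = 86.46 / √(6.36 × 52398.95) = 86.46 / 577.2844 ≈ 0.1498

0.1498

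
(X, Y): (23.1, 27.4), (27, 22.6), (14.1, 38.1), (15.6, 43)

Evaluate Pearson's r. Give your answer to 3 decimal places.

-0.950

n = 4, ΣX = 79.8, ΣY = 131.1, ΣX² = 1704.78, ΣY² = 4562.13, ΣXY = 2451.15
nΣXY − ΣXΣY = 9804.6 − 10461.78 = -657.18
nΣX² − (ΣX)² = 6819.12 − 6368.04 = 451.08; nΣY² − (ΣY)² = 18248.52 − 17187.21 = 1061.31
r = -657.18 / √(451.08 × 1061.31) = -657.18 / 691.9073 ≈ -0.950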